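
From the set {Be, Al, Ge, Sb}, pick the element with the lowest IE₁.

Be is in period 2, group 2; Al is in period 3, group 13; Ge is in period 4, group 14; Sb is in period 5, group 15.
First ionization energy rises across a period (greater Z_eff holds electrons more tightly) and falls down a group (valence electrons are farther from the nucleus).
These sit on a diagonal, where the across-period and down-group effects partly cancel.
Ge > Al: the two effects oppose for this pair; the across-period effect wins (762 vs 578 kJ/mol).
Sb > Ge: the two effects oppose for this pair; the across-period effect wins (831 vs 762 kJ/mol).
Be > Sb: period and group pull opposite ways; the down-group shift dominates (900 vs 831 kJ/mol).
For reference (kJ/mol): Be 900, Al 578, Ge 762, Sb 831.
The lowest IE₁ among these belongs to Al.

Al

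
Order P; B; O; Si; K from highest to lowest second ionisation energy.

O, K, B, P, Si

After 1 electron has been removed, what remains? P⁺ still has 4 valence electrons; B⁺ still has 2 valence electrons; O⁺ still has 5 valence electrons; Si⁺ still has 3 valence electrons; K⁺ is the bare [Ar] core.
Usually core removal costs more than valence removal, but here the competition is close: a tightly held n=2 valence electron can cost more to remove than an n=3 core electron, so the actual values have to decide it.
Valence configurations: P⁺ [Ne]3s²3p², B⁺ [He]2s², O⁺ [He]2s²2p³, Si⁺ [Ne]3s²3p¹.
Approximate IE_2 values (kJ/mol): P 1907, B 2427, O 3388, Si 1577, K 3052.
Hence IE_2: Si < P < B < K < O.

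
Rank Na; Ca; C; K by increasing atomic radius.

C < Na < Ca < K

C is in period 2, group 14; Na is in period 3, group 1; K is in period 4, group 1; Ca is in period 4, group 2.
Atomic radius shrinks across a period as nuclear charge pulls the same shell inward, and grows down a group as new shells are added.
Neither a single period nor a single group — weigh both effects.
Na > C: relative to C, both the across-period and down-group shifts push Na's atomic radius up.
Ca > Na: the two effects oppose for this pair; the down-group effect wins (171 vs 155 pm).
K > Ca: K lies to the left of Ca in period 4, so the across-period effect alone puts K larger.
Approximate values (pm): C 75, Na 155, K 196, Ca 171.
So from smallest to largest: C < Na < Ca < K.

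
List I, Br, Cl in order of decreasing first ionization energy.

Cl > Br > I

Cl is in period 3, group 17; Br is in period 4, group 17; I is in period 5, group 17.
IE₁ increases left→right with effective nuclear charge and decreases top→bottom as the valence shell moves farther out.
All are in group 17, so first ionization energy increases up the group.
So from highest to lowest: Cl > Br > I.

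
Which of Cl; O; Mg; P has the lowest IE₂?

After 1 electron has been removed, what remains? Cl⁺ still has 6 valence electrons; O⁺ still has 5 valence electrons; Mg⁺ still has 1 valence electron; P⁺ still has 4 valence electrons.
All are still removing valence electrons, so compare the +1 ions as you would atoms: IE_2 generally rises across a period (higher Z_eff) and falls down a group (larger shell), subject to the usual subshell exceptions.
Valence configurations: Cl⁺ [Ne]3s²3p⁴, O⁺ [He]2s²2p³, Mg⁺ [Ne]3s¹, P⁺ [Ne]3s²3p².
The numbers (kJ/mol): Cl 2298, O 3388, Mg 1451, P 1907.
Overall IE_2 order: Mg < P < Cl < O.

Mg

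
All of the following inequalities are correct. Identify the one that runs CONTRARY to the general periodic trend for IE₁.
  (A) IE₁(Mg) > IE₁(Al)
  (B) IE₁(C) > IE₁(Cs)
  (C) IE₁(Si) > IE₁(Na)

The general trend: IE₁ increases across a period and decreases down a group.
(A) Mg (period 3, group 2) vs Al (period 3, group 13): the stated order contradicts the simple trend.
(B) C (period 2, group 14) vs Cs (period 6, group 1): the stated order agrees with the simple trend.
(C) Si (period 3, group 14) vs Na (period 3, group 1): the stated order agrees with the simple trend.
The exception is (A): Al's single 3p electron is easier to remove than one from Mg's filled 3s².

(A)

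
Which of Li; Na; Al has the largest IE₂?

The second ionization energy removes an electron from the +1 ion. For each element: Li⁺ is the bare [He] core; Na⁺ is the bare [Ne] core; Al⁺ still has 2 valence electrons.
Core electrons are held far more tightly than valence electrons, so Na and Li top the IE_2 order.
Approximate IE_2 values (kJ/mol): Li 7298, Na 4562, Al 1817.
Putting it together, IE_2: Al < Na < Li.

Li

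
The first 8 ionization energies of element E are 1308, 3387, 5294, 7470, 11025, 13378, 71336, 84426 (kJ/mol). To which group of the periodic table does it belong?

Group 16

Look for the largest jump between consecutive ionization energies: IE7/IE6 ≈ 5.3, far larger than any earlier ratio.
That jump marks the point where a core electron is being removed. So the atom has 6 valence electrons.
A main-group element with 6 valence electrons is in group 16.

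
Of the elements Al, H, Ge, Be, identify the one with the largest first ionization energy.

H is in period 1, group 1; Be is in period 2, group 2; Al is in period 3, group 13; Ge is in period 4, group 14.
Removing the outermost electron gets harder across a period and easier down a group.
A diagonal step moves right (one effect) and down (the opposite effect) at once.
Ge > Al: the two effects oppose for this pair; the across-period effect wins (762 vs 578 kJ/mol).
Be > Ge: period and group pull opposite ways; the down-group shift dominates (900 vs 762 kJ/mol).
H > Be: the two effects oppose for this pair; the down-group effect wins (1312 vs 900 kJ/mol).
For reference (kJ/mol): H 1312, Be 900, Al 578, Ge 762.
The largest first ionization energy among these belongs to H.

H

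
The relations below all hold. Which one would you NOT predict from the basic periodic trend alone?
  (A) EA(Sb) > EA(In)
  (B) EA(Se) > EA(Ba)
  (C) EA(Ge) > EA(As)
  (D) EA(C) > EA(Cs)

The general trend: electron affinity increases across a period and decreases down a group.
(A) Sb (period 5, group 15) vs In (period 5, group 13): the stated order agrees with the simple trend.
(B) Se (period 4, group 16) vs Ba (period 6, group 2): the stated order agrees with the simple trend.
(C) Ge (period 4, group 14) vs As (period 4, group 15): the stated order contradicts the simple trend.
(D) C (period 2, group 14) vs Cs (period 6, group 1): the stated order agrees with the simple trend.
The exception is (C): adding an electron to As's half-filled 4p³ is unfavourable, so Ge (4p²) has the more exothermic EA.

(C)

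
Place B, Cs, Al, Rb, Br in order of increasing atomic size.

B < Br < Al < Rb < Cs

Atomic radius shrinks across a period as nuclear charge pulls the same shell inward, and grows down a group as new shells are added.
Neither a single period nor a single group — weigh both effects.
Br > B: the two effects oppose for this pair; the down-group effect wins (114 vs 85 pm).
Al > Br: period and group pull opposite ways; the across-period shift dominates (126 vs 114 pm).
Rb > Al: both effects reinforce here, so Rb is clearly the larger of the two.
Cs > Rb: Cs sits below Rb in group 1, so the down-group effect alone puts Cs larger.
Tabulated atomic radius (pm): B 85, Al 126, Br 114, Rb 210, Cs 232.
So from smallest to largest: B < Br < Al < Rb < Cs.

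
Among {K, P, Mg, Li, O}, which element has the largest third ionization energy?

Li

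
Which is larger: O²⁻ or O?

Forming O²⁻ adds 2 electrons to O. More electron–electron repulsion in the same shell, with unchanged nuclear charge, lets the cloud expand.
An anion is larger than its parent atom: O²⁻ > O.

O²⁻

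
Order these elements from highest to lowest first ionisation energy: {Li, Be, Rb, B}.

Be, B, Li, Rb

Li is in period 2, group 1; Be is in period 2, group 2; B is in period 2, group 13; Rb is in period 5, group 1.
Removing the outermost electron gets harder across a period and easier down a group.
Neither a single period nor a single group — weigh both effects.
Li > Rb: Li sits above Rb in group 1, so the down-group effect alone puts Li higher.
B > Li: both are in period 2; the period trend gives B the larger value.
Be > B: this pair runs against the simple trend — see the exception note.
Note the exception: Be has a higher first ionization energy than B, contrary to the simple trend — removing B's lone 2p electron is easier than breaking Be's filled 2s².
For reference (kJ/mol): Li 520, Be 900, B 801, Rb 403.
So from highest to lowest: Be > B > Li > Rb.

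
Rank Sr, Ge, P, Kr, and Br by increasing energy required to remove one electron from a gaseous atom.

Sr < Ge < P < Br < Kr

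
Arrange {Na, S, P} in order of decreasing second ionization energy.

Na > S > P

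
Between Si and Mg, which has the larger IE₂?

The second ionization energy removes an electron from the +1 ion. For each element: Si⁺ still has 3 valence electrons; Mg⁺ still has 1 valence electron.
All are still removing valence electrons, so compare the +1 ions as you would atoms: IE_2 generally rises across a period (higher Z_eff) and falls down a group (larger shell), subject to the usual subshell exceptions.
Valence configurations: Si⁺ [Ne]3s²3p¹, Mg⁺ [Ne]3s¹.
Approximate IE_2 values (kJ/mol): Si 1577, Mg 1451.
Putting it together, IE_2: Mg < Si.

Si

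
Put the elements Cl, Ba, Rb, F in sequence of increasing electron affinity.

Ba, Rb, F, Cl

Electron affinity generally becomes more exothermic across a period toward the halogens and less exothermic down a group.
Neither a single period nor a single group — weigh both effects.
Rb > Ba: the two effects oppose for this pair; the down-group effect wins (47 vs 14 kJ/mol).
F > Rb: relative to Rb, both the across-period and down-group shifts push F's electron affinity up.
Cl > F: this pair runs against the simple trend — see the exception note.
Note the exception: Cl has a higher electron affinity than F, contrary to the simple trend — F's small 2p subshell makes the incoming electron feel strong e⁻–e⁻ repulsion, so Cl actually releases more energy on gaining an electron.
Tabulated electron affinity (kJ/mol): F 328, Cl 349, Rb 47, Ba 14.
So from lowest to highest: Ba < Rb < F < Cl.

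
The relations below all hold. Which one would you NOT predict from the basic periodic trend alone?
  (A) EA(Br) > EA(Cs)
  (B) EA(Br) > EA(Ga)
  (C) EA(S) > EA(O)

The general trend: electron affinity increases across a period and decreases down a group.
(A) Br (period 4, group 17) vs Cs (period 6, group 1): the stated order agrees with the simple trend.
(B) Br (period 4, group 17) vs Ga (period 4, group 13): the stated order agrees with the simple trend.
(C) S (period 3, group 16) vs O (period 2, group 16): the stated order contradicts the simple trend.
The exception is (C): the compact 2p subshell of O repels the added electron more than S's larger 3p does.

(C)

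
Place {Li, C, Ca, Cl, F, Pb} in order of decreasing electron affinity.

Cl > F > C > Li > Pb > Ca

Li is in period 2, group 1; C is in period 2, group 14; F is in period 2, group 17; Cl is in period 3, group 17; Ca is in period 4, group 2; Pb is in period 6, group 14.
EA tends to increase across a period and decrease down a group, though the pattern is less regular than for IE or radius.
Here both period and group differ, so the two effects have to be weighed against each other.
Pb > Ca: the two effects oppose for this pair; the across-period effect wins (35 vs 2 kJ/mol).
Li > Pb: period and group pull opposite ways; the down-group shift dominates (60 vs 35 kJ/mol).
C > Li: C lies to the right of Li in period 2, so the across-period effect alone puts C higher.
F > C: F lies to the right of C in period 2, so the across-period effect alone puts F higher.
Cl > F: this pair runs against the simple trend — see the exception note.
Note the exception: Cl has a higher electron affinity than F, contrary to the simple trend — F's small 2p subshell makes the incoming electron feel strong e⁻–e⁻ repulsion, so Cl actually releases more energy on gaining an electron.
Approximate values (kJ/mol): Li 60, C 122, F 328, Cl 349, Ca 2, Pb 35.
So from highest to lowest: Cl > F > C > Li > Pb > Ca.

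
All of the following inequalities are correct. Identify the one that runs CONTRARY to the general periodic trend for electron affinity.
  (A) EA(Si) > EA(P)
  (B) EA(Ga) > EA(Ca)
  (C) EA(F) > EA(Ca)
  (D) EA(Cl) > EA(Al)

The general trend: electron affinity increases across a period and decreases down a group.
(A) Si (period 3, group 14) vs P (period 3, group 15): the stated order contradicts the simple trend.
(B) Ga (period 4, group 13) vs Ca (period 4, group 2): the stated order agrees with the simple trend.
(C) F (period 2, group 17) vs Ca (period 4, group 2): the stated order agrees with the simple trend.
(D) Cl (period 3, group 17) vs Al (period 3, group 13): the stated order agrees with the simple trend.
The exception is (A): adding an electron to P's half-filled 3p³ is unfavourable, so Si (3p²) has the more exothermic EA.

(A)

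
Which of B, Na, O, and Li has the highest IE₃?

Li

IE_3 is the cost of taking one more electron from the +2 cation: B²⁺ still has 1 valence electron; Na²⁺ is already 1 electron into the core; O²⁺ still has 4 valence electrons; Li²⁺ is already 1 electron into the core.
Core electrons are held far more tightly than valence electrons, so Na and Li top the IE_3 order.
Valence configurations: B²⁺ [He]2s¹, O²⁺ [He]2s²2p².
Tabulated IE_3 (kJ/mol): B 3660, Na 6910, O 5300, Li 11815.
Hence IE_3: B < O < Na < Li.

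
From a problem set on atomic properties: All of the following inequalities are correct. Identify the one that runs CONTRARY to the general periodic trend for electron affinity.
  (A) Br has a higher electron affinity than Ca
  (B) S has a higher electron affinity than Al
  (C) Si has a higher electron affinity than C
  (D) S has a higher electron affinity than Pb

The general trend: electron affinity increases across a period and decreases down a group.
(A) Br (period 4, group 17) vs Ca (period 4, group 2): the stated order agrees with the simple trend.
(B) S (period 3, group 16) vs Al (period 3, group 13): the stated order agrees with the simple trend.
(C) Si (period 3, group 14) vs C (period 2, group 14): the stated order contradicts the simple trend.
(D) S (period 3, group 16) vs Pb (period 6, group 14): the stated order agrees with the simple trend.
The exception is (C): Si's larger, more diffuse 3p orbitals accept an added electron slightly more readily than C's compact 2p.

(C)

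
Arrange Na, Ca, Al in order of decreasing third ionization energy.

Na, Ca, Al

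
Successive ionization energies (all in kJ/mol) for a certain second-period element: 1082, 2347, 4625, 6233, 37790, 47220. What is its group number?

Group 14

Look for the largest jump between consecutive ionization energies: IE5/IE4 ≈ 6.1, far larger than any earlier ratio.
That jump marks the point where a core electron is being removed. So the atom has 4 valence electrons.
A main-group element with 4 valence electrons is in group 14.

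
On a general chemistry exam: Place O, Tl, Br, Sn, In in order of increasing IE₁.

O is in period 2, group 16; Br is in period 4, group 17; In is in period 5, group 13; Sn is in period 5, group 14; Tl is in period 6, group 13.
First ionization energy rises across a period (greater Z_eff holds electrons more tightly) and falls down a group (valence electrons are farther from the nucleus).
These span different periods and groups, so the two trends combine.
Tl > In: this pair runs against the simple trend — see the exception note.
Sn > Tl: both effects reinforce here, so Sn is clearly the higher of the two.
Br > Sn: both effects reinforce here, so Br is clearly the higher of the two.
O > Br: period and group pull opposite ways; the down-group shift dominates (1314 vs 1140 kJ/mol).
Note the exception: Tl has a higher first ionization energy than In, contrary to the simple trend — relativistic 6s stabilisation and poor 4f/5d shielding distort the trend for the heavy p-block elements.
For reference (kJ/mol): O 1314, Br 1140, In 558, Sn 709, Tl 589.
So from lowest to highest: In < Tl < Sn < Br < O.

In < Tl < Sn < Br < O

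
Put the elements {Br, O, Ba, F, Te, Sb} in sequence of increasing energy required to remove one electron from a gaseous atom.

Ba, Sb, Te, Br, O, F

O is in period 2, group 16; F is in period 2, group 17; Br is in period 4, group 17; Sb is in period 5, group 15; Te is in period 5, group 16; Ba is in period 6, group 2.
Removing the outermost electron gets harder across a period and easier down a group.
These span different periods and groups, so the two trends combine.
Sb > Ba: both effects reinforce here, so Sb is clearly the higher of the two.
Te > Sb: both are in period 5; the period trend gives Te the larger value.
Br > Te: both effects reinforce here, so Br is clearly the higher of the two.
O > Br: period and group pull opposite ways; the down-group shift dominates (1314 vs 1140 kJ/mol).
F > O: both are in period 2; the period trend gives F the larger value.
For reference (kJ/mol): O 1314, F 1681, Br 1140, Sb 831, Te 869, Ba 503.
So from lowest to highest: Ba < Sb < Te < Br < O < F.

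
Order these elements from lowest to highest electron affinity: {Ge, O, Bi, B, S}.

B < Bi < Ge < O < S

B is in period 2, group 13; O is in period 2, group 16; S is in period 3, group 16; Ge is in period 4, group 14; Bi is in period 6, group 15.
EA tends to increase across a period and decrease down a group, though the pattern is less regular than for IE or radius.
Here both period and group differ, so the two effects have to be weighed against each other.
Bi > B: period and group pull opposite ways; the across-period shift dominates (91 vs 27 kJ/mol).
Ge > Bi: period and group pull opposite ways; the down-group shift dominates (119 vs 91 kJ/mol).
O > Ge: relative to Ge, both the across-period and down-group shifts push O's electron affinity up.
S > O: this pair runs against the simple trend — see the exception note.
Note the exception: S has a higher electron affinity than O, contrary to the simple trend — the compact 2p subshell of O repels the added electron more than S's larger 3p does.
Tabulated electron affinity (kJ/mol): B 27, O 141, S 200, Ge 119, Bi 91.
So from lowest to highest: B < Bi < Ge < O < S.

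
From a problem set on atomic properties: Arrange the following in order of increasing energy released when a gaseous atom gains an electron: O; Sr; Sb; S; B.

Sr < B < Sb < O < S

EA tends to increase across a period and decrease down a group, though the pattern is less regular than for IE or radius.
Here both period and group differ, so the two effects have to be weighed against each other.
B > Sr: relative to Sr, both the across-period and down-group shifts push B's electron affinity up.
Sb > B: the two effects oppose for this pair; the across-period effect wins (103 vs 27 kJ/mol).
O > Sb: relative to Sb, both the across-period and down-group shifts push O's electron affinity up.
S > O: this pair runs against the simple trend — see the exception note.
Note the exception: S has a higher electron affinity than O, contrary to the simple trend — the compact 2p subshell of O repels the added electron more than S's larger 3p does.
For reference (kJ/mol): B 27, O 141, S 200, Sr 5, Sb 103.
So from lowest to highest: Sr < B < Sb < O < S.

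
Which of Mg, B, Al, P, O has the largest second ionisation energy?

O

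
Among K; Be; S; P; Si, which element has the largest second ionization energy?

K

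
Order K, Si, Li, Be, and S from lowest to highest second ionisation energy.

Si < Be < S < K < Li

After 1 electron has been removed, what remains? K⁺ is the bare [Ar] core; Si⁺ still has 3 valence electrons; Li⁺ is the bare [He] core; Be⁺ still has 1 valence electron; S⁺ still has 5 valence electrons.
Breaking into a closed-shell core is much more expensive than removing a leftover valence electron — K and Li have the largest IE_2 here.
Valence configurations: Si⁺ [Ne]3s²3p¹, Be⁺ [He]2s¹, S⁺ [Ne]3s²3p³.
Tabulated IE_2 (kJ/mol): K 3052, Si 1577, Li 7298, Be 1757, S 2252.
Putting it together, IE_2: Si < Be < S < K < Li.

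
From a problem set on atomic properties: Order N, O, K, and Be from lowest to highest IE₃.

K, N, O, Be

Consider each +2 ion: N²⁺ still has 3 valence electrons; O²⁺ still has 4 valence electrons; K²⁺ is already 1 electron into the core; Be²⁺ is the bare [He] core.
Usually core removal costs more than valence removal, but here the competition is close: a tightly held n=2 valence electron can cost more to remove than an n=3 core electron, so the actual values have to decide it.
Valence configurations: N²⁺ [He]2s²2p¹, O²⁺ [He]2s²2p².
Approximate IE_3 values (kJ/mol): N 4578, O 5300, K 4420, Be 14849.
So the third ionization energies run K < N < O < Be.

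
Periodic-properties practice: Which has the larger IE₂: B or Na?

After 1 electron has been removed, what remains? B⁺ still has 2 valence electrons; Na⁺ is the bare [Ne] core.
Core electrons are held far more tightly than valence electrons, so Na tops the IE_2 order.
The numbers (kJ/mol): B 2427, Na 4562.
So the second ionization energies run B < Na.

Na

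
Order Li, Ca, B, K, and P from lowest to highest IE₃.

The third ionization energy removes an electron from the +2 ion. For each element: Li²⁺ is already 1 electron into the core; Ca²⁺ is the bare [Ar] core; B²⁺ still has 1 valence electron; K²⁺ is already 1 electron into the core; P²⁺ still has 3 valence electrons.
Pulling an electron out of a noble-gas core costs far more than removing a remaining valence electron, so K, Ca and Li sit at the high end of IE_3.
Valence configurations: B²⁺ [He]2s¹, P²⁺ [Ne]3s²3p¹.
The numbers (kJ/mol): Li 11815, Ca 4912, B 3660, K 4420, P 2914.
So the third ionization energies run P < B < K < Ca < Li.

P < B < K < Ca < Li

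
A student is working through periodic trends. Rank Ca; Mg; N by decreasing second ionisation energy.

N, Mg, Ca

After 1 electron has been removed, what remains? Ca⁺ still has 1 valence electron; Mg⁺ still has 1 valence electron; N⁺ still has 4 valence electrons.
All are still removing valence electrons, so compare the +1 ions as you would atoms: IE_2 generally rises across a period (higher Z_eff) and falls down a group (larger shell), subject to the usual subshell exceptions.
Valence configurations: Ca⁺ [Ar]4s¹, Mg⁺ [Ne]3s¹, N⁺ [He]2s²2p².
The numbers (kJ/mol): Ca 1145, Mg 1451, N 2856.
Putting it together, IE_2: Ca < Mg < N.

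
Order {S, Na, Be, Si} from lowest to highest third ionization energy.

After 2 electrons have been removed, what remains? S²⁺ still has 4 valence electrons; Na²⁺ is already 1 electron into the core; Be²⁺ is the bare [He] core; Si²⁺ still has 2 valence electrons.
Core electrons are held far more tightly than valence electrons, so Na and Be top the IE_3 order.
Valence configurations: S²⁺ [Ne]3s²3p², Si²⁺ [Ne]3s².
The numbers (kJ/mol): S 3357, Na 6910, Be 14849, Si 3232.
Hence IE_3: Si < S < Na < Be.

Si < S < Na < Be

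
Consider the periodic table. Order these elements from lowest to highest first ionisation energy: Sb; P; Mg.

Across a period the outer electron is held more tightly (higher IE₁); down a group it sits in a higher shell, more shielded, and comes off more easily.
These span different periods and groups, so the two trends combine.
Sb > Mg: period and group pull opposite ways; the across-period shift dominates (831 vs 738 kJ/mol).
P > Sb: they share group 15; the group trend gives P the larger value.
Approximate values (kJ/mol): Mg 738, P 1012, Sb 831.
So from lowest to highest: Mg < Sb < P.

Mg < Sb < P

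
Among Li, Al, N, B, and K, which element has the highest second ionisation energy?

Li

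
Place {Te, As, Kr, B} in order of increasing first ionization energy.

B, Te, As, Kr

B is in period 2, group 13; As is in period 4, group 15; Kr is in period 4, group 18; Te is in period 5, group 16.
First ionization energy rises across a period (greater Z_eff holds electrons more tightly) and falls down a group (valence electrons are farther from the nucleus).
Neither a single period nor a single group — weigh both effects.
Te > B: period and group pull opposite ways; the across-period shift dominates (869 vs 801 kJ/mol).
As > Te: period and group pull opposite ways; the down-group shift dominates (947 vs 869 kJ/mol).
Kr > As: both are in period 4; the period trend gives Kr the larger value.
For reference (kJ/mol): B 801, As 947, Kr 1351, Te 869.
So from lowest to highest: B < Te < As < Kr.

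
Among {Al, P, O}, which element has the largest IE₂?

Consider each +1 ion: Al⁺ still has 2 valence electrons; P⁺ still has 4 valence electrons; O⁺ still has 5 valence electrons.
All are still removing valence electrons, so compare the +1 ions as you would atoms: IE_2 generally rises across a period (higher Z_eff) and falls down a group (larger shell), subject to the usual subshell exceptions.
Valence configurations: Al⁺ [Ne]3s², P⁺ [Ne]3s²3p², O⁺ [He]2s²2p³.
The numbers (kJ/mol): Al 1817, P 1907, O 3388.
So the second ionization energies run Al < P < O.

O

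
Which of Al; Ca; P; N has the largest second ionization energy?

N

After 1 electron has been removed, what remains? Al⁺ still has 2 valence electrons; Ca⁺ still has 1 valence electron; P⁺ still has 4 valence electrons; N⁺ still has 4 valence electrons.
All are still removing valence electrons, so compare the +1 ions as you would atoms: IE_2 generally rises across a period (higher Z_eff) and falls down a group (larger shell), subject to the usual subshell exceptions.
Valence configurations: Al⁺ [Ne]3s², Ca⁺ [Ar]4s¹, P⁺ [Ne]3s²3p², N⁺ [He]2s²2p².
The numbers (kJ/mol): Al 1817, Ca 1145, P 1907, N 2856.
Putting it together, IE_2: Ca < Al < P < N.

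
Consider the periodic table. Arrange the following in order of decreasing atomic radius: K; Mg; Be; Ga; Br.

Be is in period 2, group 2; Mg is in period 3, group 2; K is in period 4, group 1; Ga is in period 4, group 13; Br is in period 4, group 17.
Across a period the added protons contract the valence shell; down a group each new principal shell makes the atom larger.
Neither a single period nor a single group — weigh both effects.
Br > Be: the two effects oppose for this pair; the down-group effect wins (114 vs 102 pm).
Ga > Br: both are in period 4; the period trend gives Ga the larger value.
Mg > Ga: the two effects oppose for this pair; the across-period effect wins (139 vs 124 pm).
K > Mg: relative to Mg, both the across-period and down-group shifts push K's atomic radius up.
Approximate values (pm): Be 102, Mg 139, K 196, Ga 124, Br 114.
So from largest to smallest: K > Mg > Ga > Br > Be.

K > Mg > Ga > Br > Be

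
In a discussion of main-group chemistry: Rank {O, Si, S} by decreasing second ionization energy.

IE_2 is the cost of taking one more electron from the +1 cation: O⁺ still has 5 valence electrons; Si⁺ still has 3 valence electrons; S⁺ still has 5 valence electrons.
All are still removing valence electrons, so compare the +1 ions as you would atoms: IE_2 generally rises across a period (higher Z_eff) and falls down a group (larger shell), subject to the usual subshell exceptions.
Valence configurations: O⁺ [He]2s²2p³, Si⁺ [Ne]3s²3p¹, S⁺ [Ne]3s²3p³.
Approximate IE_2 values (kJ/mol): O 3388, Si 1577, S 2252.
Hence IE_2: Si < S < O.

O, S, Si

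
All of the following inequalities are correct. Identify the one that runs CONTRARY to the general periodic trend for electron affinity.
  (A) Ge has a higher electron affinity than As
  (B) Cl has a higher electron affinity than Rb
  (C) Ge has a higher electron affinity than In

(A)

The general trend: electron affinity increases across a period and decreases down a group.
(A) Ge (period 4, group 14) vs As (period 4, group 15): the stated order contradicts the simple trend.
(B) Cl (period 3, group 17) vs Rb (period 5, group 1): the stated order agrees with the simple trend.
(C) Ge (period 4, group 14) vs In (period 5, group 13): the stated order agrees with the simple trend.
The exception is (A): adding an electron to As's half-filled 4p³ is unfavourable, so Ge (4p²) has the more exothermic EA.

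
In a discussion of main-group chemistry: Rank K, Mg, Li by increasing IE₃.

K, Mg, Li

Consider each +2 ion: K²⁺ is already 1 electron into the core; Mg²⁺ is the bare [Ne] core; Li²⁺ is already 1 electron into the core.
All of these are removing an electron from a noble-gas core or deeper; the smaller core (lower principal quantum number) is held far more tightly, and within a period the higher nuclear charge binds the same core more tightly.
Tabulated IE_3 (kJ/mol): K 4420, Mg 7733, Li 11815.
Hence IE_3: K < Mg < Li.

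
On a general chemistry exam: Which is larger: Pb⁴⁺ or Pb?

Pb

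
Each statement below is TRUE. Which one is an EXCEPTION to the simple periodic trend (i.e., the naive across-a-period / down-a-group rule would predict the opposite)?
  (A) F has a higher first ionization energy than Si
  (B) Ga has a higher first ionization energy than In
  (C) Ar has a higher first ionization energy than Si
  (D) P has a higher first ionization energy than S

The general trend: first ionization energy increases across a period and decreases down a group.
(A) F (period 2, group 17) vs Si (period 3, group 14): the stated order agrees with the simple trend.
(B) Ga (period 4, group 13) vs In (period 5, group 13): the stated order agrees with the simple trend.
(C) Ar (period 3, group 18) vs Si (period 3, group 14): the stated order agrees with the simple trend.
(D) P (period 3, group 15) vs S (period 3, group 16): the stated order contradicts the simple trend.
The exception is (D): S (3p⁴) ionizes more easily than half-filled P (3p³) because the paired 3p electron in S is pushed out by e⁻–e⁻ repulsion.

(D)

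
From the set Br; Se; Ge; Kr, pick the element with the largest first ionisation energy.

Ge is in period 4, group 14; Se is in period 4, group 16; Br is in period 4, group 17; Kr is in period 4, group 18.
First ionization energy rises across a period (greater Z_eff holds electrons more tightly) and falls down a group (valence electrons are farther from the nucleus).
All lie in period 4, so first ionization energy increases left to right.
The largest first ionisation energy among these belongs to Kr.

Kr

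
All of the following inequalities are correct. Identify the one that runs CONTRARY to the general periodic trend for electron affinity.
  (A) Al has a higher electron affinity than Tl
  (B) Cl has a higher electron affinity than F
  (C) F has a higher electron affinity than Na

The general trend: electron affinity increases across a period and decreases down a group.
(A) Al (period 3, group 13) vs Tl (period 6, group 13): the stated order agrees with the simple trend.
(B) Cl (period 3, group 17) vs F (period 2, group 17): the stated order contradicts the simple trend.
(C) F (period 2, group 17) vs Na (period 3, group 1): the stated order agrees with the simple trend.
The exception is (B): F's small 2p subshell makes the incoming electron feel strong e⁻–e⁻ repulsion, so Cl actually releases more energy on gaining an electron.

(B)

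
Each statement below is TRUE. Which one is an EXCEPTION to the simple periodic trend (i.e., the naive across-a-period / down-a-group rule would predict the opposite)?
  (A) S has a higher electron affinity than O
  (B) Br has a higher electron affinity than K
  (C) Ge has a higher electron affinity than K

(A)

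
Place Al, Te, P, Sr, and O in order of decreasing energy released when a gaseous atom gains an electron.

Te > O > P > Al > Sr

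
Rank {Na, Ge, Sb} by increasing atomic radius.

Ge < Sb < Na

Na is in period 3, group 1; Ge is in period 4, group 14; Sb is in period 5, group 15.
Across a period the added protons contract the valence shell; down a group each new principal shell makes the atom larger.
Here both period and group differ, so the two effects have to be weighed against each other.
Sb > Ge: the two effects oppose for this pair; the down-group effect wins (140 vs 121 pm).
Na > Sb: the two effects oppose for this pair; the across-period effect wins (155 vs 140 pm).
For reference (pm): Na 155, Ge 121, Sb 140.
So from smallest to largest: Ge < Sb < Na.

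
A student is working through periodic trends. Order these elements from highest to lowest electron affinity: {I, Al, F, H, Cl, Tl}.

Cl > F > I > H > Al > Tl

Atoms with high Z_eff and room in the valence shell (especially the halogens) have the most exothermic electron affinities.
Here both period and group differ, so the two effects have to be weighed against each other.
Al > Tl: they share group 13; the group trend gives Al the larger value.
H > Al: the two effects oppose for this pair; the down-group effect wins (73 vs 42 kJ/mol).
I > H: the two effects oppose for this pair; the across-period effect wins (295 vs 73 kJ/mol).
F > I: F sits above I in group 17, so the down-group effect alone puts F higher.
Cl > F: this pair runs against the simple trend — see the exception note.
Note the exception: Cl has a higher electron affinity than F, contrary to the simple trend — F's small 2p subshell makes the incoming electron feel strong e⁻–e⁻ repulsion, so Cl actually releases more energy on gaining an electron.
For reference (kJ/mol): H 73, F 328, Al 42, Cl 349, I 295, Tl 19.
So from highest to lowest: Cl > F > I > H > Al > Tl.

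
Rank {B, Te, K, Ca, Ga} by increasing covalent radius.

B < Ga < Te < Ca < K

B is in period 2, group 13; K is in period 4, group 1; Ca is in period 4, group 2; Ga is in period 4, group 13; Te is in period 5, group 16.
Radius decreases left→right (rising Z_eff, same n) and increases top→bottom (higher n).
Neither a single period nor a single group — weigh both effects.
Ga > B: they share group 13; the group trend gives Ga the larger value.
Te > Ga: period and group pull opposite ways; the down-group shift dominates (136 vs 124 pm).
Ca > Te: the two effects oppose for this pair; the across-period effect wins (171 vs 136 pm).
K > Ca: K lies to the left of Ca in period 4, so the across-period effect alone puts K larger.
Approximate values (pm): B 85, K 196, Ca 171, Ga 124, Te 136.
So from smallest to largest: B < Ga < Te < Ca < K.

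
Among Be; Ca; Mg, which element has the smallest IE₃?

Consider each +2 ion: Be²⁺ is the bare [He] core; Ca²⁺ is the bare [Ar] core; Mg²⁺ is the bare [Ne] core.
All of these are removing an electron from a noble-gas core or deeper; the smaller core (lower principal quantum number) is held far more tightly, and within a period the higher nuclear charge binds the same core more tightly.
The numbers (kJ/mol): Be 14849, Ca 4912, Mg 7733.
Putting it together, IE_3: Ca < Mg < Be.

Ca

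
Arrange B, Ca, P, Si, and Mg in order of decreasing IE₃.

Mg, Ca, B, Si, P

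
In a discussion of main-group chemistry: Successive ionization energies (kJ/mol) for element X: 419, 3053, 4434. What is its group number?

Group 1

Look for the largest jump between consecutive ionization energies: IE2/IE1 ≈ 7.3, far larger than any earlier ratio.
That jump marks the point where a core electron is being removed. So the atom has 1 valence electron.
A main-group element with 1 valence electron is in group 1.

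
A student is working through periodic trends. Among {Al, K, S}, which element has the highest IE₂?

K

The second ionization energy removes an electron from the +1 ion. For each element: Al⁺ still has 2 valence electrons; K⁺ is the bare [Ar] core; S⁺ still has 5 valence electrons.
Core electrons are held far more tightly than valence electrons, so K tops the IE_2 order.
Valence configurations: Al⁺ [Ne]3s², S⁺ [Ne]3s²3p³.
Approximate IE_2 values (kJ/mol): Al 1817, K 3052, S 2252.
Putting it together, IE_2: Al < S < K.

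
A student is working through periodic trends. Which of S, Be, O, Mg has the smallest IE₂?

Mg

Consider each +1 ion: S⁺ still has 5 valence electrons; Be⁺ still has 1 valence electron; O⁺ still has 5 valence electrons; Mg⁺ still has 1 valence electron.
All are still removing valence electrons, so compare the +1 ions as you would atoms: IE_2 generally rises across a period (higher Z_eff) and falls down a group (larger shell), subject to the usual subshell exceptions.
Valence configurations: S⁺ [Ne]3s²3p³, Be⁺ [He]2s¹, O⁺ [He]2s²2p³, Mg⁺ [Ne]3s¹.
The numbers (kJ/mol): S 2252, Be 1757, O 3388, Mg 1451.
Putting it together, IE_2: Mg < Be < S < O.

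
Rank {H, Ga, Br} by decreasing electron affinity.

Br > H > Ga

Adding an electron releases more energy for atoms nearer the top right (short of the noble gases).
These span different periods and groups, so the two trends combine.
H > Ga: period and group pull opposite ways; the down-group shift dominates (73 vs 29 kJ/mol).
Br > H: the two effects oppose for this pair; the across-period effect wins (325 vs 73 kJ/mol).
Approximate values (kJ/mol): H 73, Ga 29, Br 325.
So from highest to lowest: Br > H > Ga.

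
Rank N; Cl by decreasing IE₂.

N > Cl

After 1 electron has been removed, what remains? N⁺ still has 4 valence electrons; Cl⁺ still has 6 valence electrons.
All are still removing valence electrons, so compare the +1 ions as you would atoms: IE_2 generally rises across a period (higher Z_eff) and falls down a group (larger shell), subject to the usual subshell exceptions.
Valence configurations: N⁺ [He]2s²2p², Cl⁺ [Ne]3s²3p⁴.
Tabulated IE_2 (kJ/mol): N 2856, Cl 2298.
So the second ionization energies run Cl < N.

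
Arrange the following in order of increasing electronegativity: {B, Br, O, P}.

B < P < Br < O

B is in period 2, group 13; O is in period 2, group 16; P is in period 3, group 15; Br is in period 4, group 17.
Atoms toward the upper right of the periodic table pull bonding electrons most strongly.
Here both period and group differ, so the two effects have to be weighed against each other.
P > B: period and group pull opposite ways; the across-period shift dominates (2.19 vs 2.04).
Br > P: the two effects oppose for this pair; the across-period effect wins (2.96 vs 2.19).
O > Br: the two effects oppose for this pair; the down-group effect wins (3.44 vs 2.96).
Approximate values (Pauling): B 2.04, O 3.44, P 2.19, Br 2.96.
So from lowest to highest: B < P < Br < O.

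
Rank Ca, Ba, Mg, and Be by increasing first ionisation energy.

Ba, Ca, Mg, Be

Be is in period 2, group 2; Mg is in period 3, group 2; Ca is in period 4, group 2; Ba is in period 6, group 2.
Removing the outermost electron gets harder across a period and easier down a group.
All are in group 2, so first ionization energy increases up the group.
So from lowest to highest: Ba < Ca < Mg < Be.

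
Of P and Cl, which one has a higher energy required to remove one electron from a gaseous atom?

Cl

P is in period 3, group 15; Cl is in period 3, group 17.
Removing the outermost electron gets harder across a period and easier down a group.
All lie in period 3, so first ionization energy increases left to right.
So Cl has the higher energy required to remove one electron from a gaseous atom (Cl > P).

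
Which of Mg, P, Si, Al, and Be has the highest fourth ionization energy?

After 3 electrons have been removed, what remains? Mg³⁺ is already 1 electron into the core; P³⁺ still has 2 valence electrons; Si³⁺ still has 1 valence electron; Al³⁺ is the bare [Ne] core; Be³⁺ is already 1 electron into the core.
Core electrons are held far more tightly than valence electrons, so Mg, Al and Be top the IE_4 order.
Valence configurations: P³⁺ [Ne]3s², Si³⁺ [Ne]3s¹.
Approximate IE_4 values (kJ/mol): Mg 10543, P 4964, Si 4356, Al 11577, Be 21007.
Hence IE_4: Si < P < Mg < Al < Be.

Be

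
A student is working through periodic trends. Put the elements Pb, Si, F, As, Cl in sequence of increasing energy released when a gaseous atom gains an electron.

F is in period 2, group 17; Si is in period 3, group 14; Cl is in period 3, group 17; As is in period 4, group 15; Pb is in period 6, group 14.
Adding an electron releases more energy for atoms nearer the top right (short of the noble gases).
Neither a single period nor a single group — weigh both effects.
As > Pb: relative to Pb, both the across-period and down-group shifts push As's electron affinity up.
Si > As: period and group pull opposite ways; the down-group shift dominates (134 vs 78 kJ/mol).
F > Si: both effects reinforce here, so F is clearly the higher of the two.
Cl > F: this pair runs against the simple trend — see the exception note.
Note the exception: Cl has a higher electron affinity than F, contrary to the simple trend — F's small 2p subshell makes the incoming electron feel strong e⁻–e⁻ repulsion, so Cl actually releases more energy on gaining an electron.
Approximate values (kJ/mol): F 328, Si 134, Cl 349, As 78, Pb 35.
So from lowest to highest: Pb < As < Si < F < Cl.

Pb, As, Si, F, Cl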